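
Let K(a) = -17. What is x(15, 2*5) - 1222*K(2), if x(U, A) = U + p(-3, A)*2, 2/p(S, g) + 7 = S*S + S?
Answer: 20785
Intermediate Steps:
p(S, g) = 2/(-7 + S + S**2) (p(S, g) = 2/(-7 + (S*S + S)) = 2/(-7 + (S**2 + S)) = 2/(-7 + (S + S**2)) = 2/(-7 + S + S**2))
x(U, A) = -4 + U (x(U, A) = U + (2/(-7 - 3 + (-3)**2))*2 = U + (2/(-7 - 3 + 9))*2 = U + (2/(-1))*2 = U + (2*(-1))*2 = U - 2*2 = U - 4 = -4 + U)
x(15, 2*5) - 1222*K(2) = (-4 + 15) - 1222*(-17) = 11 + 20774 = 20785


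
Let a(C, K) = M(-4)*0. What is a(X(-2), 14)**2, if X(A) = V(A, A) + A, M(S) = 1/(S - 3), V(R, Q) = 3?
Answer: 0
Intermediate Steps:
M(S) = 1/(-3 + S)
X(A) = 3 + A
a(C, K) = 0 (a(C, K) = 0/(-3 - 4) = 0/(-7) = -1/7*0 = 0)
a(X(-2), 14)**2 = 0**2 = 0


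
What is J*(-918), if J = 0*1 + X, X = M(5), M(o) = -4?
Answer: 3672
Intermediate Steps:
X = -4
J = -4 (J = 0*1 - 4 = 0 - 4 = -4)
J*(-918) = -4*(-918) = 3672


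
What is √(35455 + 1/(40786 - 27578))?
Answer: √1546292394582/6604 ≈ 188.29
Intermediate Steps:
√(35455 + 1/(40786 - 27578)) = √(35455 + 1/13208) = √(468289641/13208) = √1546292394582/6604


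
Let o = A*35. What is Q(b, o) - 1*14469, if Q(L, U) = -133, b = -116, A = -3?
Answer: -14602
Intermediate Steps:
o = -105 (o = -3*35 = -105)
Q(b, o) - 1*14469 = -133 - 1*14469 = -133 - 14469 = -14602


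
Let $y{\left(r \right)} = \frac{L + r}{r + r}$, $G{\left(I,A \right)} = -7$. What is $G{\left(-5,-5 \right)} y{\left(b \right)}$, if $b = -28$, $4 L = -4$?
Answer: $- \frac{29}{8} \approx -3.625$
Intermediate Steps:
$L = -1$ ($L = \frac{1}{4} \left(-4\right) = -1$)
$y{\left(r \right)} = \frac{-1 + r}{2 r}$ ($y{\left(r \right)} = \frac{-1 + r}{r + r} = \frac{-1 + r}{2 r}$)
$G{\left(-5,-5 \right)} y{\left(b \right)} = - 7 \frac{-1 - 28}{2 \left(-28\right)} = - 7 \cdot \frac{1}{2} \left(- \frac{1}{28}\right) \left(-29\right) = \left(-7\right) \frac{29}{56} = - \frac{29}{8}$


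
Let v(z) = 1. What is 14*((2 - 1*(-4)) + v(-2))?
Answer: 98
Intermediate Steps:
14*((2 - 1*(-4)) + v(-2)) = 14*((2 - 1*(-4)) + 1) = 14*((2 + 4) + 1) = 14*(6 + 1) = 14*7 = 98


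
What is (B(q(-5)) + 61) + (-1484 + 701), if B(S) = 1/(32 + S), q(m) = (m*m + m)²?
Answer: -311903/432 ≈ -722.00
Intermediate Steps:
q(m) = (m + m²)² (q(m) = (m² + m)² = (m + m²)²)
(B(q(-5)) + 61) + (-1484 + 701) = (1/(32 + (-5)²*(1 - 5)²) + 61) + (-1484 + 701) = (1/(32 + 25*(-4)²) + 61) - 783 = (1/(32 + 25*16) + 61) - 783 = (1/(32 + 400) + 61) - 783 = (1/432 + 61) - 783 = 26353/432 - 783 = -311903/432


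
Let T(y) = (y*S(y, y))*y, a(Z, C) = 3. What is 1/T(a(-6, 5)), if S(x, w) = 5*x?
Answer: 1/135 ≈ 0.0074074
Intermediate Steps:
T(y) = 5*y³ (T(y) = (y*(5*y))*y = (5*y²)*y = 5*y³)
1/T(a(-6, 5)) = 1/(5*3³) = 1/(5*27) = 1/135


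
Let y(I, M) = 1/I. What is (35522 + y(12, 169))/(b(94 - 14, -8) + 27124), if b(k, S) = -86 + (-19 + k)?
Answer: 426265/325188 ≈ 1.3108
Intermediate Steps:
b(k, S) = -105 + k
(35522 + y(12, 169))/(b(94 - 14, -8) + 27124) = (35522 + 1/12)/((-105 + (94 - 14)) + 27124) = (35522 + 1/12)/((-105 + 80) + 27124) = 426265/(12*(-25 + 27124)) = (426265/12)/27099 = (426265/12)*(1/27099) = 426265/325188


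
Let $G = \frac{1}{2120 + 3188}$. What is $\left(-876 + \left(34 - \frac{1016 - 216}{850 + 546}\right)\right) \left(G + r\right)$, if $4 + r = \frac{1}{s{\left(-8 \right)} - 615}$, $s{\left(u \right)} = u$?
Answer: $\frac{1945520221409}{577051258} \approx 3371.5$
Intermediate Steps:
$r = - \frac{2493}{623}$ ($r = -4 + \frac{1}{-8 - 615} = -4 + \frac{1}{-623} = -4 - \frac{1}{623} = - \frac{2493}{623} \approx -4.0016$)
$G = \frac{1}{5308} \approx 0.00018839$
$\left(-876 + \left(34 - \frac{1016 - 216}{850 + 546}\right)\right) \left(G + r\right) = \left(-876 + \left(34 - \frac{1016 - 216}{850 + 546}\right)\right) \left(\frac{1}{5308} - \frac{2493}{623}\right) = \left(-876 + \left(34 - \frac{800}{1396}\right)\right) \left(- \frac{13232221}{3306884}\right) = \left(-876 + \left(34 - 800 \cdot \frac{1}{1396}\right)\right) \left(- \frac{13232221}{3306884}\right) = \left(-876 + \left(34 - \frac{200}{349}\right)\right) \left(- \frac{13232221}{3306884}\right) = \left(-876 + \frac{11666}{349}\right) \left(- \frac{13232221}{3306884}\right) = \left(- \frac{294058}{349}\right) \left(- \frac{13232221}{3306884}\right) = \frac{1945520221409}{577051258}$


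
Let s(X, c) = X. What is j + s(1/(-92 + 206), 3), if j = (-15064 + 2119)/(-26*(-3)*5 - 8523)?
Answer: 494621/309054 ≈ 1.6004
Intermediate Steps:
j = 4315/2711 (j = -12945/(78*5 - 8523) = -12945/(390 - 8523) = -12945/(-8133) = -12945*(-1/8133) = 4315/2711 ≈ 1.5917)
j + s(1/(-92 + 206), 3) = 4315/2711 + 1/(-92 + 206) = 4315/2711 + 1/114 = 494621/309054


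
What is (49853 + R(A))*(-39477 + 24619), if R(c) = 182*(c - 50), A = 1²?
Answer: -608212230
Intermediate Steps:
A = 1
R(c) = -9100 + 182*c (R(c) = 182*(-50 + c) = -9100 + 182*c)
(49853 + R(A))*(-39477 + 24619) = (49853 + (-9100 + 182*1))*(-39477 + 24619) = (49853 + (-9100 + 182))*(-14858) = (49853 - 8918)*(-14858) = 40935*(-14858) = -608212230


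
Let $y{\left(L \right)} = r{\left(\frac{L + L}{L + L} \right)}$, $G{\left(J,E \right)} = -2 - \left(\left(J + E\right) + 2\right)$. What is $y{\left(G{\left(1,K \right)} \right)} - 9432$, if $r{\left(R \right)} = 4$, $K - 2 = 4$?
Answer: $-9428$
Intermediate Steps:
$K = 6$ ($K = 2 + 4 = 6$)
$G{\left(J,E \right)} = -4 - E - J$ ($G{\left(J,E \right)} = -2 - \left(\left(E + J\right) + 2\right) = -2 - \left(2 + E + J\right) = -4 - E - J$)
$y{\left(L \right)} = 4$
$y{\left(G{\left(1,K \right)} \right)} - 9432 = 4 - 9432 = -9428$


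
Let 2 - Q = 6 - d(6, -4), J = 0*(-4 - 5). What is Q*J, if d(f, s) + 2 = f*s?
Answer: 0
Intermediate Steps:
J = 0 (J = 0*(-9) = 0)
d(f, s) = -2 + f*s
Q = -30 (Q = 2 - (6 - (-2 + 6*(-4))) = 2 - (6 - (-2 - 24)) = 2 - (6 - 1*(-26)) = 2 - (6 + 26) = 2 - 1*32 = 2 - 32 = -30)
Q*J = -30*0 = 0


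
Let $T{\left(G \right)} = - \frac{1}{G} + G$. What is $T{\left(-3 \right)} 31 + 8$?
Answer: $- \frac{224}{3} \approx -74.667$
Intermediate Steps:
$T{\left(G \right)} = G - \frac{1}{G}$
$T{\left(-3 \right)} 31 + 8 = \left(-3 - \frac{1}{-3}\right) 31 + 8 = \left(-3 - - \frac{1}{3}\right) 31 + 8 = \left(-3 + \frac{1}{3}\right) 31 + 8 = \left(- \frac{8}{3}\right) 31 + 8 = - \frac{248}{3} + 8 = - \frac{224}{3}$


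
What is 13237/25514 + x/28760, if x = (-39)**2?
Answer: 209751457/366891320 ≈ 0.57170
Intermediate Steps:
x = 1521
13237/25514 + x/28760 = 13237/25514 + 1521/28760 = 209751457/366891320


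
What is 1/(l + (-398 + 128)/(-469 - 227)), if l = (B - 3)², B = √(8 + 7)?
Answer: 109388/245667 + 26912*√15/245667 ≈ 0.86954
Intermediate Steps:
B = √15 ≈ 3.8730
l = (-3 + √15)² (l = (√15 - 3)² = (-3 + √15)² ≈ 0.76210)
1/(l + (-398 + 128)/(-469 - 227)) = 1/((3 - √15)² + (-398 + 128)/(-469 - 227)) = 1/((3 - √15)² - 270/(-696)) = 1/((3 - √15)² - 270*(-1/696)) = 1/((3 - √15)² + 45/116) = 1/(45/116 + (3 - √15)²)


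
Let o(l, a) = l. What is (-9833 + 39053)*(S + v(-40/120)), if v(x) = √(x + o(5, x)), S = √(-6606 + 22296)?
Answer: 9740*√42 + 29220*√15690 ≈ 3.7232e+6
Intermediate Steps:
S = √15690 ≈ 125.26
v(x) = √(5 + x) (v(x) = √(x + 5) = √(5 + x))
(-9833 + 39053)*(S + v(-40/120)) = (-9833 + 39053)*(√15690 + √(5 - 40/120)) = 29220*(√15690 + √(5 - 40*1/120)) = 29220*(√15690 + √(5 - ⅓)) = 29220*(√15690 + √(14/3)) = 29220*(√15690 + √42/3) = 9740*√42 + 29220*√15690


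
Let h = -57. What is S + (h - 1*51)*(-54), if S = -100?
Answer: 5732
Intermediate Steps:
S + (h - 1*51)*(-54) = -100 + (-57 - 1*51)*(-54) = -100 + (-57 - 51)*(-54) = -100 - 108*(-54) = -100 + 5832 = 5732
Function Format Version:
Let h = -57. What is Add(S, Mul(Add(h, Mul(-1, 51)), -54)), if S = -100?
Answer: 5732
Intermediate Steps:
Add(S, Mul(Add(h, Mul(-1, 51)), -54)) = Add(-100, Mul(Add(-57, Mul(-1, 51)), -54)) = Add(-100, Mul(Add(-57, -51), -54)) = Add(-100, Mul(-108, -54)) = Add(-100, 5832) = 5732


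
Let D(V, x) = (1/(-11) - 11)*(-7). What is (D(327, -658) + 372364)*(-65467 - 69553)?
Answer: -553157767160/11 ≈ -5.0287e+10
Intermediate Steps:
D(V, x) = 854/11 (D(V, x) = (-1/11 - 11)*(-7) = -122/11*(-7) = 854/11)
(D(327, -658) + 372364)*(-65467 - 69553) = (854/11 + 372364)*(-65467 - 69553) = (4096858/11)*(-135020) = -553157767160/11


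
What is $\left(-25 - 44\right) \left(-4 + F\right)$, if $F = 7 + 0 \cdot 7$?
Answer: $-207$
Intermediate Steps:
$F = 7$ ($F = 7 + 0 = 7$)
$\left(-25 - 44\right) \left(-4 + F\right) = \left(-25 - 44\right) \left(-4 + 7\right) = \left(-69\right) 3 = -207$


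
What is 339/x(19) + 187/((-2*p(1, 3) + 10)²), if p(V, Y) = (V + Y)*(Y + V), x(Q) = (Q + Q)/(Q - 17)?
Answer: 15239/836 ≈ 18.228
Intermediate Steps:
x(Q) = 2*Q/(-17 + Q) (x(Q) = (2*Q)/(-17 + Q) = 2*Q/(-17 + Q))
p(V, Y) = (V + Y)² (p(V, Y) = (V + Y)*(V + Y) = (V + Y)²)
339/x(19) + 187/((-2*p(1, 3) + 10)²) = 339/((2*19/(-17 + 19))) + 187/((-2*(1 + 3)² + 10)²) = 339/((2*19/2)) + 187/((-2*4² + 10)²) = 339/((2*19*(½))) + 187/((-2*16 + 10)²) = 339/19 + 187/((-32 + 10)²) = 339*(1/19) + 187/((-22)²) = 339/19 + 187/484 = 339/19 + 187*(1/484) = 339/19 + 17/44 = 15239/836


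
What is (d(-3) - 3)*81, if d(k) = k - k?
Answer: -243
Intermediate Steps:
d(k) = 0
(d(-3) - 3)*81 = (0 - 3)*81 = -3*81 = -243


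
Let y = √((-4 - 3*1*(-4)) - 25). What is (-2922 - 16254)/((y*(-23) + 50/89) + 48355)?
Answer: -53223739060/134213271881 - 25315516*I*√17/134213271881 ≈ -0.39656 - 0.00077771*I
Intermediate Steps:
y = I*√17 (y = √((-4 - 3*(-4)) - 25) = √((-4 + 12) - 25) = √(8 - 25) = √(-17) = I*√17 ≈ 4.1231*I)
(-2922 - 16254)/((y*(-23) + 50/89) + 48355) = (-2922 - 16254)/(((I*√17)*(-23) + 50/89) + 48355) = -19176/((-23*I*√17 + 50*(1/89)) + 48355) = -19176/((-23*I*√17 + 50/89) + 48355) = -19176/((50/89 - 23*I*√17) + 48355) = -19176/(4303645/89 - 23*I*√17)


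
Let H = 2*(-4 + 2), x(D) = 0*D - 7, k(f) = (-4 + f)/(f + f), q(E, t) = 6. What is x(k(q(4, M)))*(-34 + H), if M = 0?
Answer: 266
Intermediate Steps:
k(f) = (-4 + f)/(2*f) (k(f) = (-4 + f)/((2*f)) = (-4 + f)*(1/(2*f)) = (-4 + f)/(2*f))
x(D) = -7 (x(D) = 0 - 7 = -7)
H = -4 (H = 2*(-2) = -4)
x(k(q(4, M)))*(-34 + H) = -7*(-34 - 4) = -7*(-38) = 266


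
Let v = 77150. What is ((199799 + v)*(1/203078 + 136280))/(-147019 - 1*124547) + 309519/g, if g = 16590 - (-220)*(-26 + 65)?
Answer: -32150545110871427453/231350391220860 ≈ -1.3897e+5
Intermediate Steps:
g = 25170 (g = 16590 - (-220)*39 = 16590 - 1*(-8580) = 16590 + 8580 = 25170)
((199799 + v)*(1/203078 + 136280))/(-147019 - 1*124547) + 309519/g = ((199799 + 77150)*(1/203078 + 136280))/(-147019 - 1*124547) + 309519/25170 = (276949*(1/203078 + 136280))/(-147019 - 124547) + 309519*(1/25170) = (276949*(27675469841/203078))/(-271566) + 103173/8390 = (7664693696995109/203078)*(-1/271566) + 103173/8390 = -7664693696995109/55149080148 + 103173/8390 = -32150545110871427453/231350391220860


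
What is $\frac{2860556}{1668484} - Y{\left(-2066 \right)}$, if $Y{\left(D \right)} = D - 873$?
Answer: $\frac{1226633758}{417121} \approx 2940.7$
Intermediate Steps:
$Y{\left(D \right)} = -873 + D$ ($Y{\left(D \right)} = D - 873 = -873 + D$)
$\frac{2860556}{1668484} - Y{\left(-2066 \right)} = \frac{2860556}{1668484} - \left(-873 - 2066\right) = 2860556 \cdot \frac{1}{1668484} - -2939 = \frac{715139}{417121} + 2939 = \frac{1226633758}{417121}$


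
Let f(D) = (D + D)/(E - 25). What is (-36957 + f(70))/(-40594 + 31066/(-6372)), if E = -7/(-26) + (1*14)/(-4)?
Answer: 43218214254/47470722239 ≈ 0.91042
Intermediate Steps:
E = -42/13 (E = -7*(-1/26) + 14*(-¼) = 7/26 - 7/2 = -42/13 ≈ -3.2308)
f(D) = -26*D/367 (f(D) = (D + D)/(-42/13 - 25) = (2*D)/(-367/13) = (2*D)*(-13/367) = -26*D/367)
(-36957 + f(70))/(-40594 + 31066/(-6372)) = (-36957 - 26/367*70)/(-40594 + 31066/(-6372)) = (-36957 - 1820/367)/(-40594 + 31066*(-1/6372)) = -13565039/(367*(-40594 - 15533/3186)) = -13565039/(367*(-129348017/3186)) = -13565039/367*(-3186/129348017) = 43218214254/47470722239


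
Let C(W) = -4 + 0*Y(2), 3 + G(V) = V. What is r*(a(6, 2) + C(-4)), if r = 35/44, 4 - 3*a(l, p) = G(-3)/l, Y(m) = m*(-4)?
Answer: -245/132 ≈ -1.8561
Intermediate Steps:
G(V) = -3 + V
Y(m) = -4*m
a(l, p) = 4/3 + 2/l (a(l, p) = 4/3 - (-3 - 3)/(3*l) = 4/3 - (-2)/l = 4/3 + 2/l)
C(W) = -4 (C(W) = -4 + 0*(-4*2) = -4 + 0*(-8) = -4 + 0 = -4)
r = 35/44 (r = 35*(1/44) = 35/44 ≈ 0.79545)
r*(a(6, 2) + C(-4)) = 35*((4/3 + 2/6) - 4)/44 = 35*((4/3 + 2*(⅙)) - 4)/44 = 35*((4/3 + ⅓) - 4)/44 = 35*(5/3 - 4)/44 = (35/44)*(-7/3) = -245/132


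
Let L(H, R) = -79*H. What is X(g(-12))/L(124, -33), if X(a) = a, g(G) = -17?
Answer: 17/9796 ≈ 0.0017354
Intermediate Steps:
X(g(-12))/L(124, -33) = -17/((-79*124)) = -17/(-9796) = -17*(-1/9796) = 17/9796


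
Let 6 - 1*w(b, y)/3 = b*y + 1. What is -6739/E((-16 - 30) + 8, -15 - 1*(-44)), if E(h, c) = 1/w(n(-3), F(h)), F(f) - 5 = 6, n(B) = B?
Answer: -768246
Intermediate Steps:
F(f) = 11 (F(f) = 5 + 6 = 11)
w(b, y) = 15 - 3*b*y (w(b, y) = 18 - 3*(b*y + 1) = 18 - 3*(1 + b*y) = 18 + (-3 - 3*b*y) = 15 - 3*b*y)
E(h, c) = 1/114 (E(h, c) = 1/(15 - 3*(-3)*11) = 1/(15 + 99) = 1/114)
-6739/E((-16 - 30) + 8, -15 - 1*(-44)) = -6739/1/114 = -6739*114 = -768246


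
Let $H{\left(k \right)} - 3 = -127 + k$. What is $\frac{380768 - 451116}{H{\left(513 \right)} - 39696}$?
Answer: $\frac{70348}{39307} \approx 1.7897$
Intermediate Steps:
$H{\left(k \right)} = -124 + k$ ($H{\left(k \right)} = 3 + \left(-127 + k\right) = -124 + k$)
$\frac{380768 - 451116}{H{\left(513 \right)} - 39696} = \frac{380768 - 451116}{\left(-124 + 513\right) - 39696} = - \frac{70348}{389 - 39696} = - \frac{70348}{-39307} = \left(-70348\right) \left(- \frac{1}{39307}\right) = \frac{70348}{39307}$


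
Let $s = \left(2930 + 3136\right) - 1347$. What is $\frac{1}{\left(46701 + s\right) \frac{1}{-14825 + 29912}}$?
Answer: $\frac{5029}{17140} \approx 0.29341$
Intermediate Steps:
$s = 4719$ ($s = 6066 - 1347 = 4719$)
$\frac{1}{\left(46701 + s\right) \frac{1}{-14825 + 29912}} = \frac{1}{\left(46701 + 4719\right) \frac{1}{-14825 + 29912}} = \frac{1}{51420 \cdot \frac{1}{15087}} = \frac{1}{\frac{17140}{5029}} = \frac{5029}{17140}$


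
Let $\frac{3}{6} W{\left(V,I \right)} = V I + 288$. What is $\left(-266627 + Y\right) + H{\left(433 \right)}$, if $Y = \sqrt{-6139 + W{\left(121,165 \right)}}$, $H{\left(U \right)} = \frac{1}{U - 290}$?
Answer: $- \frac{38127660}{143} + \sqrt{34367} \approx -2.6644 \cdot 10^{5}$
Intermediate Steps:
$H{\left(U \right)} = \frac{1}{-290 + U}$
$W{\left(V,I \right)} = 576 + 2 I V$ ($W{\left(V,I \right)} = 2 \left(V I + 288\right) = 2 \left(I V + 288\right) = 2 \left(288 + I V\right) = 576 + 2 I V$)
$Y = \sqrt{34367}$ ($Y = \sqrt{-6139 + \left(576 + 2 \cdot 165 \cdot 121\right)} = \sqrt{-6139 + \left(576 + 39930\right)} = \sqrt{-6139 + 40506} = \sqrt{34367} \approx 185.38$)
$\left(-266627 + Y\right) + H{\left(433 \right)} = \left(-266627 + \sqrt{34367}\right) + \frac{1}{-290 + 433} = \left(-266627 + \sqrt{34367}\right) + \frac{1}{143} = - \frac{38127660}{143} + \sqrt{34367}$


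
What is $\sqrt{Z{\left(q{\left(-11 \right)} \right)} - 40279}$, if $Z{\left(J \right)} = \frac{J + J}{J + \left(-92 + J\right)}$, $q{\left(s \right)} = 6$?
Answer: $\frac{i \sqrt{4027915}}{10} \approx 200.7 i$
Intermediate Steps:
$Z{\left(J \right)} = \frac{2 J}{-92 + 2 J}$
$\sqrt{Z{\left(q{\left(-11 \right)} \right)} - 40279} = \sqrt{\frac{6}{-46 + 6} - 40279} = \sqrt{\frac{6}{-40} - 40279} = \sqrt{6 \left(- \frac{1}{40}\right) - 40279} = \sqrt{- \frac{3}{20} - 40279} = \sqrt{- \frac{805583}{20}} = \frac{i \sqrt{4027915}}{10}$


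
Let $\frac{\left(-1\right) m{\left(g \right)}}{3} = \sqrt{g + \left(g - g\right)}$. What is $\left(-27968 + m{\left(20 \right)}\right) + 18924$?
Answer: $-9044 - 6 \sqrt{5} \approx -9057.4$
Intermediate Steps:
$m{\left(g \right)} = - 3 \sqrt{g}$ ($m{\left(g \right)} = - 3 \sqrt{g + \left(g - g\right)} = - 3 \sqrt{g + 0} = - 3 \sqrt{g}$)
$\left(-27968 + m{\left(20 \right)}\right) + 18924 = \left(-27968 - 3 \sqrt{20}\right) + 18924 = \left(-27968 - 3 \cdot 2 \sqrt{5}\right) + 18924 = \left(-27968 - 6 \sqrt{5}\right) + 18924 = -9044 - 6 \sqrt{5}$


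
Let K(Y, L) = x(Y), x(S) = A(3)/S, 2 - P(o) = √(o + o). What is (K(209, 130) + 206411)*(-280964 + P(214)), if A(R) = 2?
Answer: -1101879351342/19 - 86279802*√107/209 ≈ -5.7998e+10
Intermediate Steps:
P(o) = 2 - √2*√o (P(o) = 2 - √(o + o) = 2 - √(2*o) = 2 - √2*√o)
x(S) = 2/S
K(Y, L) = 2/Y
(K(209, 130) + 206411)*(-280964 + P(214)) = (2/209 + 206411)*(-280964 + (2 - √2*√214)) = (2*(1/209) + 206411)*(-280964 + (2 - 2*√107)) = (2/209 + 206411)*(-280962 - 2*√107) = 43139901*(-280962 - 2*√107)/209 = -1101879351342/19 - 86279802*√107/209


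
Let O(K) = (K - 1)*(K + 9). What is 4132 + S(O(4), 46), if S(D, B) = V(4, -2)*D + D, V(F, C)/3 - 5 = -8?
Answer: 3820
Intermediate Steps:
V(F, C) = -9 (V(F, C) = 15 + 3*(-8) = 15 - 24 = -9)
O(K) = (-1 + K)*(9 + K)
S(D, B) = -8*D (S(D, B) = -9*D + D = -8*D)
4132 + S(O(4), 46) = 4132 - 8*(-9 + 4² + 8*4) = 4132 - 8*(-9 + 16 + 32) = 4132 - 8*39 = 4132 - 312 = 3820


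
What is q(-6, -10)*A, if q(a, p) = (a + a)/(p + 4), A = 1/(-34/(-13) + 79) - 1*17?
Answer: -36048/1061 ≈ -33.975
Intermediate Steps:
A = -18024/1061 (A = 1/(-34*(-1/13) + 79) - 17 = 1/(34/13 + 79) - 17 = 1/(1061/13) - 17 = 13/1061 - 17 = -18024/1061 ≈ -16.988)
q(a, p) = 2*a/(4 + p) (q(a, p) = (2*a)/(4 + p) = 2*a/(4 + p))
q(-6, -10)*A = (2*(-6)/(4 - 10))*(-18024/1061) = (2*(-6)/(-6))*(-18024/1061) = (2*(-6)*(-1/6))*(-18024/1061) = 2*(-18024/1061) = -36048/1061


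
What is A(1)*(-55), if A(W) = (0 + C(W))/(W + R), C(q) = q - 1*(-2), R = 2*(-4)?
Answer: 165/7 ≈ 23.571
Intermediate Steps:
R = -8
C(q) = 2 + q (C(q) = q + 2 = 2 + q)
A(W) = (2 + W)/(-8 + W) (A(W) = (0 + (2 + W))/(W - 8) = (2 + W)/(-8 + W))
A(1)*(-55) = ((2 + 1)/(-8 + 1))*(-55) = (3/(-7))*(-55) = -1/7*3*(-55) = -3/7*(-55) = 165/7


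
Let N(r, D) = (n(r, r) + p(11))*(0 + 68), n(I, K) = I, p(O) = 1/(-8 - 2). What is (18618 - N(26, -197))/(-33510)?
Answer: -42142/83775 ≈ -0.50304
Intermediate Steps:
p(O) = -1/10 (p(O) = 1/(-10) = -1/10)
N(r, D) = -34/5 + 68*r (N(r, D) = (r - 1/10)*(0 + 68) = (-1/10 + r)*68 = -34/5 + 68*r)
(18618 - N(26, -197))/(-33510) = (18618 - (-34/5 + 68*26))/(-33510) = (18618 - (-34/5 + 1768))*(-1/33510) = (18618 - 1*8806/5)*(-1/33510) = (18618 - 8806/5)*(-1/33510) = (84284/5)*(-1/33510) = -42142/83775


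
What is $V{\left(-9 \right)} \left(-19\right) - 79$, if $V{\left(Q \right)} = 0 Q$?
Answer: $-79$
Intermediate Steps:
$V{\left(Q \right)} = 0$
$V{\left(-9 \right)} \left(-19\right) - 79 = 0 \left(-19\right) - 79 = 0 - 79 = -79$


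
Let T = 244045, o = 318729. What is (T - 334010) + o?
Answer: 228764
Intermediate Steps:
(T - 334010) + o = (244045 - 334010) + 318729 = -89965 + 318729 = 228764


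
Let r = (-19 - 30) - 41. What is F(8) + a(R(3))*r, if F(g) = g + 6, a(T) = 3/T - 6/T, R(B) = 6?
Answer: 59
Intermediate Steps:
r = -90 (r = -49 - 41 = -90)
a(T) = -3/T
F(g) = 6 + g
F(8) + a(R(3))*r = (6 + 8) - 3/6*(-90) = 14 - 3*1/6*(-90) = 14 - 1/2*(-90) = 14 + 45 = 59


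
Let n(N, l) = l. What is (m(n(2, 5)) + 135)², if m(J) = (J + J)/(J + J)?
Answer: 18496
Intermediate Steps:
m(J) = 1 (m(J) = (2*J)/((2*J)) = (2*J)*(1/(2*J)) = 1)
(m(n(2, 5)) + 135)² = (1 + 135)² = 136² = 18496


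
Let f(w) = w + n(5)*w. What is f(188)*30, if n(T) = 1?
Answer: 11280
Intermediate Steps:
f(w) = 2*w (f(w) = w + 1*w = w + w = 2*w)
f(188)*30 = (2*188)*30 = 376*30 = 11280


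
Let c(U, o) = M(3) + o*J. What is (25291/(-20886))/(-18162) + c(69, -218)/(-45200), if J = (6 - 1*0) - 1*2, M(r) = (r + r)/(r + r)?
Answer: 82885229393/4286446311600 ≈ 0.019337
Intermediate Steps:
M(r) = 1 (M(r) = (2*r)/((2*r)) = (2*r)*(1/(2*r)) = 1)
J = 4 (J = (6 + 0) - 2 = 6 - 2 = 4)
c(U, o) = 1 + 4*o (c(U, o) = 1 + o*4 = 1 + 4*o)
(25291/(-20886))/(-18162) + c(69, -218)/(-45200) = (25291/(-20886))/(-18162) + (1 + 4*(-218))/(-45200) = (25291*(-1/20886))*(-1/18162) + (1 - 872)*(-1/45200) = -25291/20886*(-1/18162) - 871*(-1/45200) = 25291/379331532 + 871/45200 = 82885229393/4286446311600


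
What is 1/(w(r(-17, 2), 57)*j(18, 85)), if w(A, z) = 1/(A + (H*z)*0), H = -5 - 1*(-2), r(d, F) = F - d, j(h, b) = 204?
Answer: 19/204 ≈ 0.093137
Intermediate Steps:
H = -3 (H = -5 + 2 = -3)
w(A, z) = 1/A (w(A, z) = 1/(A - 3*z*0) = 1/(A + 0) = 1/A)
1/(w(r(-17, 2), 57)*j(18, 85)) = 1/(1/(2 - 1*(-17))*204) = (1/204)/1/(2 + 17) = (1/204)/1/19 = (1/204)/(1/19) = 19*(1/204) = 19/204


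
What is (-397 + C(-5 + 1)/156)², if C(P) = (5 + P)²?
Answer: 3835448761/24336 ≈ 1.5760e+5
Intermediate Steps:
(-397 + C(-5 + 1)/156)² = (-397 + (5 + (-5 + 1))²/156)² = (-397 + (5 - 4)²*(1/156))² = (-397 + 1²*(1/156))² = (-397 + 1*(1/156))² = (-397 + 1/156)² = (-61931/156)² = 3835448761/24336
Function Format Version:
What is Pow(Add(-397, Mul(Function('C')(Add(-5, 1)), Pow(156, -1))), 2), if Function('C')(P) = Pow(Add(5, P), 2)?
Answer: Rational(3835448761, 24336) ≈ 1.5760e+5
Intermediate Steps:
Pow(Add(-397, Mul(Function('C')(Add(-5, 1)), Pow(156, -1))), 2) = Pow(Add(-397, Mul(Pow(Add(5, Add(-5, 1)), 2), Pow(156, -1))), 2) = Pow(Add(-397, Mul(Pow(Add(5, -4), 2), Rational(1, 156))), 2) = Pow(Add(-397, Mul(Pow(1, 2), Rational(1, 156))), 2) = Pow(Add(-397, Mul(1, Rational(1, 156))), 2) = Pow(Add(-397, Rational(1, 156)), 2) = Pow(Rational(-61931, 156), 2) = Rational(3835448761, 24336)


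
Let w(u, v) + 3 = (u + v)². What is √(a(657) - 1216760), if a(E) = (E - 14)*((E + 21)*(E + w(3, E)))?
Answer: 2*√47546364889 ≈ 4.3610e+5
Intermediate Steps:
w(u, v) = -3 + (u + v)²
a(E) = (-14 + E)*(21 + E)*(-3 + E + (3 + E)²) (a(E) = (E - 14)*((E + 21)*(E + (-3 + (3 + E)²))) = (-14 + E)*((21 + E)*(-3 + E + (3 + E)²)) = (-14 + E)*(21 + E)*(-3 + E + (3 + E)²))
√(a(657) - 1216760) = √((-1764 + 657⁴ - 2016*657 - 239*657² + 14*657³) - 1216760) = √((-1764 + 186320859201 - 1324512 - 239*431649 + 14*283593393) - 1216760) = √((-1764 + 186320859201 - 1324512 - 103164111 + 3970307502) - 1216760) = √(190186676316 - 1216760) = √190185459556 = 2*√47546364889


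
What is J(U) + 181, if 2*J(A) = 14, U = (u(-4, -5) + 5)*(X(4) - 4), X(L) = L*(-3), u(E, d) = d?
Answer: 188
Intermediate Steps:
X(L) = -3*L
U = 0 (U = (-5 + 5)*(-3*4 - 4) = 0*(-12 - 4) = 0*(-16) = 0)
J(A) = 7 (J(A) = (1/2)*14 = 7)
J(U) + 181 = 7 + 181 = 188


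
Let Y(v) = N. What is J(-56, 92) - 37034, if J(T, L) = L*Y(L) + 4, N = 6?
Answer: -36478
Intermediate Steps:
Y(v) = 6
J(T, L) = 4 + 6*L (J(T, L) = L*6 + 4 = 6*L + 4 = 4 + 6*L)
J(-56, 92) - 37034 = (4 + 6*92) - 37034 = (4 + 552) - 37034 = 556 - 37034 = -36478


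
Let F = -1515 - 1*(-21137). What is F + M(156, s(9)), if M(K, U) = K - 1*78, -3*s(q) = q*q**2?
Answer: 19700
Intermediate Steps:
s(q) = -q**3/3 (s(q) = -q*q**2/3 = -q**3/3)
M(K, U) = -78 + K (M(K, U) = K - 78 = -78 + K)
F = 19622 (F = -1515 + 21137 = 19622)
F + M(156, s(9)) = 19622 + (-78 + 156) = 19622 + 78 = 19700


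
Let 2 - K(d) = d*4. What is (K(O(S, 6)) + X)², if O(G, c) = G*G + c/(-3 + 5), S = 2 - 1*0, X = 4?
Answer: 484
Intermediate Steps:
S = 2 (S = 2 + 0 = 2)
O(G, c) = G² + c/2
K(d) = 2 - 4*d (K(d) = 2 - d*4 = 2 - 4*d)
(K(O(S, 6)) + X)² = ((2 - 4*(2² + (½)*6)) + 4)² = ((2 - 4*(4 + 3)) + 4)² = ((2 - 4*7) + 4)² = ((2 - 28) + 4)² = (-26 + 4)² = (-22)² = 484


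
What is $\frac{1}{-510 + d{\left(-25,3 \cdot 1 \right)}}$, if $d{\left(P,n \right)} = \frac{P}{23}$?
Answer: $- \frac{23}{11755} \approx -0.0019566$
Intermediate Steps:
$d{\left(P,n \right)} = \frac{P}{23}$ ($d{\left(P,n \right)} = P \frac{1}{23} = \frac{P}{23}$)
$\frac{1}{-510 + d{\left(-25,3 \cdot 1 \right)}} = \frac{1}{-510 + \frac{1}{23} \left(-25\right)} = \frac{1}{-510 - \frac{25}{23}} = \frac{1}{- \frac{11755}{23}} = - \frac{23}{11755}$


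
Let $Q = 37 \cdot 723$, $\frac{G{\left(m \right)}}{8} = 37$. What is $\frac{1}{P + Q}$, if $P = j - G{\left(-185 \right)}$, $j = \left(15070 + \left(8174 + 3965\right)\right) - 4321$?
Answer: $\frac{1}{49343} \approx 2.0266 \cdot 10^{-5}$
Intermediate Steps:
$G{\left(m \right)} = 296$ ($G{\left(m \right)} = 8 \cdot 37 = 296$)
$j = 22888$ ($j = \left(15070 + 12139\right) - 4321 = 27209 - 4321 = 22888$)
$Q = 26751$
$P = 22592$ ($P = 22888 - 296 = 22592$)
$\frac{1}{P + Q} = \frac{1}{22592 + 26751} = \frac{1}{49343}$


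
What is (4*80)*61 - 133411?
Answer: -113891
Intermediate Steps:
(4*80)*61 - 133411 = 320*61 - 133411 = 19520 - 133411 = -113891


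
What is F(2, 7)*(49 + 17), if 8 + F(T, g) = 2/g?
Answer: -3564/7 ≈ -509.14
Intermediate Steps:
F(T, g) = -8 + 2/g
F(2, 7)*(49 + 17) = (-8 + 2/7)*(49 + 17) = (-8 + 2*(⅐))*66 = (-8 + 2/7)*66 = -54/7*66 = -3564/7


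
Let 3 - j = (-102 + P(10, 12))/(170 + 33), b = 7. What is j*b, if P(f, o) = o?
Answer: 699/29 ≈ 24.103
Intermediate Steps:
j = 699/203 (j = 3 - (-102 + 12)/(170 + 33) = 3 - (-90)/203 = 3 - 1*(-90/203) = 3 + 90/203 = 699/203 ≈ 3.4433)
j*b = (699/203)*7 = 699/29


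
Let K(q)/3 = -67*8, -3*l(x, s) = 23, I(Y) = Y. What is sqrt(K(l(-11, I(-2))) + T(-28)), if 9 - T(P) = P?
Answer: I*sqrt(1571) ≈ 39.636*I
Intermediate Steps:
l(x, s) = -23/3 (l(x, s) = -1/3*23 = -23/3)
K(q) = -1608 (K(q) = 3*(-67*8) = 3*(-536) = -1608)
T(P) = 9 - P
sqrt(K(l(-11, I(-2))) + T(-28)) = sqrt(-1608 + (9 - 1*(-28))) = sqrt(-1608 + (9 + 28)) = sqrt(-1608 + 37) = sqrt(-1571) = I*sqrt(1571)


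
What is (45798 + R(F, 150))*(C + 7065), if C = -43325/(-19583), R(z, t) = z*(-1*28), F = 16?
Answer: 6276313927000/19583 ≈ 3.2050e+8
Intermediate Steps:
R(z, t) = -28*z (R(z, t) = z*(-28) = -28*z)
C = 43325/19583 (C = -43325*(-1/19583) = 43325/19583 ≈ 2.2124)
(45798 + R(F, 150))*(C + 7065) = (45798 - 28*16)*(43325/19583 + 7065) = (45798 - 448)*(138397220/19583) = 45350*(138397220/19583) = 6276313927000/19583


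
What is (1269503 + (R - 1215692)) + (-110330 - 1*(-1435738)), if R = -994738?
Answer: 384481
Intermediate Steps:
(1269503 + (R - 1215692)) + (-110330 - 1*(-1435738)) = (1269503 + (-994738 - 1215692)) + (-110330 - 1*(-1435738)) = (1269503 - 2210430) + (-110330 + 1435738) = -940927 + 1325408 = 384481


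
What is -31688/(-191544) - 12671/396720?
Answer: 422675389/3166222320 ≈ 0.13350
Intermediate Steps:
-31688/(-191544) - 12671/396720 = -31688*(-1/191544) - 12671*1/396720 = 3961/23943 - 12671/396720 = 422675389/3166222320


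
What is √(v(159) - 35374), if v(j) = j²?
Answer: I*√10093 ≈ 100.46*I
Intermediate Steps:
√(v(159) - 35374) = √(159² - 35374) = √(25281 - 35374) = √(-10093) = I*√10093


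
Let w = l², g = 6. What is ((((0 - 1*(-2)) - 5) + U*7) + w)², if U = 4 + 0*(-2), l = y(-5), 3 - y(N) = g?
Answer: 1156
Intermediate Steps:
y(N) = -3 (y(N) = 3 - 1*6 = 3 - 6 = -3)
l = -3
U = 4 (U = 4 + 0 = 4)
w = 9 (w = (-3)² = 9)
((((0 - 1*(-2)) - 5) + U*7) + w)² = ((((0 - 1*(-2)) - 5) + 4*7) + 9)² = ((((0 + 2) - 5) + 28) + 9)² = (((2 - 5) + 28) + 9)² = ((-3 + 28) + 9)² = (25 + 9)² = 34² = 1156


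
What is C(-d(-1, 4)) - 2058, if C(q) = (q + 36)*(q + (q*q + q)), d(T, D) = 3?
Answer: -1959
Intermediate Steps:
C(q) = (36 + q)*(q² + 2*q) (C(q) = (36 + q)*(q + (q² + q)) = (36 + q)*(q + (q + q²)) = (36 + q)*(q² + 2*q))
C(-d(-1, 4)) - 2058 = (-1*3)*(72 + (-1*3)² + 38*(-1*3)) - 2058 = -3*(72 + (-3)² + 38*(-3)) - 2058 = -3*(72 + 9 - 114) - 2058 = -3*(-33) - 2058 = 99 - 2058 = -1959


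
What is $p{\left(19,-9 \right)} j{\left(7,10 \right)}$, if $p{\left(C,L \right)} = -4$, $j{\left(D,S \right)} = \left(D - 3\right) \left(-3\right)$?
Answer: $48$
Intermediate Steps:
$j{\left(D,S \right)} = 9 - 3 D$ ($j{\left(D,S \right)} = \left(-3 + D\right) \left(-3\right) = 9 - 3 D$)
$p{\left(19,-9 \right)} j{\left(7,10 \right)} = - 4 \left(9 - 21\right) = \left(-4\right) \left(-12\right) = 48$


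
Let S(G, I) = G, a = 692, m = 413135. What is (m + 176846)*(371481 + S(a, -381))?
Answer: 219574998713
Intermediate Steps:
(m + 176846)*(371481 + S(a, -381)) = (413135 + 176846)*(371481 + 692) = 589981*372173 = 219574998713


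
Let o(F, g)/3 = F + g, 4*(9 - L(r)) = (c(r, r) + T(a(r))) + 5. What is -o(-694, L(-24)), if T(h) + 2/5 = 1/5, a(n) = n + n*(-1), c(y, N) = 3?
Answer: 41217/20 ≈ 2060.9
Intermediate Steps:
a(n) = 0 (a(n) = n - n = 0)
T(h) = -⅕ (T(h) = -⅖ + 1/5 = -⅖ + ⅕ = -⅕)
L(r) = 141/20 (L(r) = 9 - ((3 - ⅕) + 5)/4 = 9 - (14/5 + 5)/4 = 9 - ¼*39/5 = 9 - 39/20 = 141/20)
o(F, g) = 3*F + 3*g (o(F, g) = 3*(F + g) = 3*F + 3*g)
-o(-694, L(-24)) = -(3*(-694) + 3*(141/20)) = -(-2082 + 423/20) = -1*(-41217/20) = 41217/20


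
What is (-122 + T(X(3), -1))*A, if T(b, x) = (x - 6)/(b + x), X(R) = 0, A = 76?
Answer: -8740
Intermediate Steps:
T(b, x) = (-6 + x)/(b + x)
(-122 + T(X(3), -1))*A = (-122 + (-6 - 1)/(0 - 1))*76 = (-122 - 7/(-1))*76 = (-122 - 1*(-7))*76 = (-122 + 7)*76 = -115*76 = -8740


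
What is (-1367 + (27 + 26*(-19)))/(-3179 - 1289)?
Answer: 917/2234 ≈ 0.41047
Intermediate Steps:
(-1367 + (27 + 26*(-19)))/(-3179 - 1289) = (-1367 + (27 - 494))/(-4468) = (-1367 - 467)*(-1/4468) = -1834*(-1/4468) = 917/2234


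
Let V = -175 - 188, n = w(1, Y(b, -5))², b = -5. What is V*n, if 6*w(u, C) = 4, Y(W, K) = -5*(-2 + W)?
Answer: -484/3 ≈ -161.33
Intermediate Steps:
Y(W, K) = 10 - 5*W
w(u, C) = ⅔ (w(u, C) = (⅙)*4 = ⅔)
n = 4/9 (n = (⅔)² = 4/9 ≈ 0.44444)
V = -363
V*n = -363*4/9 = -484/3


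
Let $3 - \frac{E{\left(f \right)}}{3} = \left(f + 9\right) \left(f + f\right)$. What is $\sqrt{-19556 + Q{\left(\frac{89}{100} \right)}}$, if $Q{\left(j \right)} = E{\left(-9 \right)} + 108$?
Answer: $i \sqrt{19439} \approx 139.42 i$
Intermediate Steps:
$E{\left(f \right)} = 9 - 6 f \left(9 + f\right)$ ($E{\left(f \right)} = 9 - 3 \left(f + 9\right) \left(f + f\right) = 9 - 3 \left(9 + f\right) 2 f = 9 - 3 \cdot 2 f \left(9 + f\right) = 9 - 6 f \left(9 + f\right)$)
$Q{\left(j \right)} = 117$ ($Q{\left(j \right)} = \left(9 - -486 - 6 \left(-9\right)^{2}\right) + 108 = \left(9 + 486 - 486\right) + 108 = 9 + 108 = 117$)
$\sqrt{-19556 + Q{\left(\frac{89}{100} \right)}} = \sqrt{-19556 + 117} = \sqrt{-19439} = i \sqrt{19439}$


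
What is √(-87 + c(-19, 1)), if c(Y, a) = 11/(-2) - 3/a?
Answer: I*√382/2 ≈ 9.7724*I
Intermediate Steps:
c(Y, a) = -11/2 - 3/a (c(Y, a) = 11*(-½) - 3/a = -11/2 - 3/a)
√(-87 + c(-19, 1)) = √(-87 + (-11/2 - 3/1)) = √(-87 + (-11/2 - 3*1)) = √(-87 + (-11/2 - 3)) = √(-87 - 17/2) = √(-191/2) = I*√382/2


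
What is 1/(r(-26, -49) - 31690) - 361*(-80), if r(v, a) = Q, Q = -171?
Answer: 920145679/31861 ≈ 28880.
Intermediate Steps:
r(v, a) = -171
1/(r(-26, -49) - 31690) - 361*(-80) = 1/(-171 - 31690) - 361*(-80) = 1/(-31861) - 1*(-28880) = -1/31861 + 28880 = 920145679/31861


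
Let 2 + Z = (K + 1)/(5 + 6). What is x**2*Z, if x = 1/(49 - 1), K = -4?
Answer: -25/25344 ≈ -0.00098643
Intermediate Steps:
x = 1/48 ≈ 0.020833
Z = -25/11 (Z = -2 + (-4 + 1)/(5 + 6) = -2 - 3/11 = -25/11 ≈ -2.2727)
x**2*Z = (1/48)**2*(-25/11) = (1/2304)*(-25/11) = -25/25344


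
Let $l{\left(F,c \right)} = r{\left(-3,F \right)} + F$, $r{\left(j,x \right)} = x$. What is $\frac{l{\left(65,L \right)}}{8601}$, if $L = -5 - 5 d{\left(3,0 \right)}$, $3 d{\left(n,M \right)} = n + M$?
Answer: $\frac{130}{8601} \approx 0.015115$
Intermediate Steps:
$d{\left(n,M \right)} = \frac{M}{3} + \frac{n}{3}$ ($d{\left(n,M \right)} = \frac{n + M}{3} = \frac{M + n}{3} = \frac{M}{3} + \frac{n}{3}$)
$L = -10$ ($L = -5 - 5 \left(\frac{1}{3} \cdot 0 + \frac{1}{3} \cdot 3\right) = -5 - 5 \left(0 + 1\right) = -5 - 5 = -10$)
$l{\left(F,c \right)} = 2 F$ ($l{\left(F,c \right)} = F + F = 2 F$)
$\frac{l{\left(65,L \right)}}{8601} = \frac{2 \cdot 65}{8601} = 130 \cdot \frac{1}{8601} = \frac{130}{8601}$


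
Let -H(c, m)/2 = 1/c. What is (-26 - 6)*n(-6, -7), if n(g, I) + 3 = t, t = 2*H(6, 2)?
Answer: 352/3 ≈ 117.33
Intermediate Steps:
H(c, m) = -2/c
t = -2/3 (t = 2*(-2/6) = 2*(-2*1/6) = 2*(-1/3) = -2/3 ≈ -0.66667)
n(g, I) = -11/3 (n(g, I) = -3 - 2/3 = -11/3)
(-26 - 6)*n(-6, -7) = (-26 - 6)*(-11/3) = -32*(-11/3) = 352/3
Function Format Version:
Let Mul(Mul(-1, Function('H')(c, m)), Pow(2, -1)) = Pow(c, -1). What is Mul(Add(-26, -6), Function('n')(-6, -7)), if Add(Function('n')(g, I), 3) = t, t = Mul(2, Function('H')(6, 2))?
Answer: Rational(352, 3) ≈ 117.33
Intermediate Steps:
Function('H')(c, m) = Mul(-2, Pow(c, -1))
t = Rational(-2, 3) (t = Mul(2, Mul(-2, Pow(6, -1))) = Mul(2, Mul(-2, Rational(1, 6))) = Mul(2, Rational(-1, 3)) = Rational(-2, 3) ≈ -0.66667)
Function('n')(g, I) = Rational(-11, 3) (Function('n')(g, I) = Add(-3, Rational(-2, 3)) = Rational(-11, 3))
Mul(Add(-26, -6), Function('n')(-6, -7)) = Mul(Add(-26, -6), Rational(-11, 3)) = Mul(-32, Rational(-11, 3)) = Rational(352, 3)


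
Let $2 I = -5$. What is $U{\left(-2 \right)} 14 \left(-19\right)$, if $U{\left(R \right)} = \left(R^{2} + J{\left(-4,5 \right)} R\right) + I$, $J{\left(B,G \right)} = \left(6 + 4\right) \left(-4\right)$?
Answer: $-21679$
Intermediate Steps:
$I = - \frac{5}{2}$ ($I = \frac{1}{2} \left(-5\right) = - \frac{5}{2} \approx -2.5$)
$J{\left(B,G \right)} = -40$ ($J{\left(B,G \right)} = 10 \left(-4\right) = -40$)
$U{\left(R \right)} = - \frac{5}{2} + R^{2} - 40 R$ ($U{\left(R \right)} = \left(R^{2} - 40 R\right) - \frac{5}{2} = - \frac{5}{2} + R^{2} - 40 R$)
$U{\left(-2 \right)} 14 \left(-19\right) = \left(- \frac{5}{2} + \left(-2\right)^{2} - -80\right) 14 \left(-19\right) = \left(- \frac{5}{2} + 4 + 80\right) 14 \left(-19\right) = \frac{163}{2} \cdot 14 \left(-19\right) = 1141 \left(-19\right) = -21679$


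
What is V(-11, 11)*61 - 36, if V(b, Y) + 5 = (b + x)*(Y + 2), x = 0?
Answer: -9064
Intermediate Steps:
V(b, Y) = -5 + b*(2 + Y) (V(b, Y) = -5 + (b + 0)*(Y + 2) = -5 + b*(2 + Y))
V(-11, 11)*61 - 36 = (-5 + 2*(-11) + 11*(-11))*61 - 36 = (-5 - 22 - 121)*61 - 36 = -148*61 - 36 = -9028 - 36 = -9064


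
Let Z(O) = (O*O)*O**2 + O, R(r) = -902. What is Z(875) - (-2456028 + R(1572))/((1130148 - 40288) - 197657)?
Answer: 522993019093681430/892203 ≈ 5.8618e+11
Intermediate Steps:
Z(O) = O + O**4 (Z(O) = O**2*O**2 + O = O**4 + O = O + O**4)
Z(875) - (-2456028 + R(1572))/((1130148 - 40288) - 197657) = (875 + 875**4) - (-2456028 - 902)/((1130148 - 40288) - 197657) = (875 + 586181640625) - (-2456930)/(1089860 - 197657) = 586181641500 - (-2456930)/892203 = 586181641500 - 1*(-2456930/892203) = 586181641500 + 2456930/892203 = 522993019093681430/892203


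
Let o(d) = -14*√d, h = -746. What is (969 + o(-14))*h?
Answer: -722874 + 10444*I*√14 ≈ -7.2287e+5 + 39078.0*I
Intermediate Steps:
(969 + o(-14))*h = (969 - 14*I*√14)*(-746) = -722874 + 10444*I*√14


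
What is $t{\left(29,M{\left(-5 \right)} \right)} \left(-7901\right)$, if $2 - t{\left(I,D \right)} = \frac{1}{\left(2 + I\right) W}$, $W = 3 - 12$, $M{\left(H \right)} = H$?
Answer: $- \frac{4416659}{279} \approx -15830.0$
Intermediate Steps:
$W = -9$ ($W = 3 - 12 = -9$)
$t{\left(I,D \right)} = 2 + \frac{1}{9 \left(2 + I\right)}$ ($t{\left(I,D \right)} = 2 - \frac{1}{\left(2 + I\right) \left(-9\right)} = 2 - \frac{1}{2 + I} \left(- \frac{1}{9}\right) = 2 - - \frac{1}{9 \left(2 + I\right)} = 2 + \frac{1}{9 \left(2 + I\right)}$)
$t{\left(29,M{\left(-5 \right)} \right)} \left(-7901\right) = \frac{37 + 18 \cdot 29}{9 \left(2 + 29\right)} \left(-7901\right) = \frac{37 + 522}{9 \cdot 31} \left(-7901\right) = \frac{1}{9} \cdot \frac{1}{31} \cdot 559 \left(-7901\right) = \frac{559}{279} \left(-7901\right) = - \frac{4416659}{279}$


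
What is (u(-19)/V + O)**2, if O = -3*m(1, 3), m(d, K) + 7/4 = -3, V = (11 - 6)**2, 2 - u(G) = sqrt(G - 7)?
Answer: 2053073/10000 - 1433*I*sqrt(26)/1250 ≈ 205.31 - 5.8455*I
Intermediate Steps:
u(G) = 2 - sqrt(-7 + G) (u(G) = 2 - sqrt(G - 7) = 2 - sqrt(-7 + G))
V = 25 (V = 5**2 = 25)
m(d, K) = -19/4 (m(d, K) = -7/4 - 3 = -19/4)
O = 57/4 (O = -3*(-19/4) = 57/4 ≈ 14.250)
(u(-19)/V + O)**2 = ((2 - sqrt(-7 - 19))/25 + 57/4)**2 = ((2 - sqrt(-26))*(1/25) + 57/4)**2 = ((2 - I*sqrt(26))*(1/25) + 57/4)**2 = ((2/25 - I*sqrt(26)/25) + 57/4)**2 = (1433/100 - I*sqrt(26)/25)**2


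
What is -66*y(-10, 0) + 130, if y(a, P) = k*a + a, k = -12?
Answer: -7130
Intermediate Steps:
y(a, P) = -11*a (y(a, P) = -12*a + a = -11*a)
-66*y(-10, 0) + 130 = -(-726)*(-10) + 130 = -66*110 + 130 = -7260 + 130 = -7130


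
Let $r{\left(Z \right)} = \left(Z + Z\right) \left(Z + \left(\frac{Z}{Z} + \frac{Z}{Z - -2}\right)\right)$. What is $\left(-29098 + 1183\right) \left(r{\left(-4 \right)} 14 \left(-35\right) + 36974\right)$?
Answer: $-922702410$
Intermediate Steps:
$r{\left(Z \right)} = 2 Z \left(1 + Z + \frac{Z}{2 + Z}\right)$ ($r{\left(Z \right)} = 2 Z \left(Z + \left(1 + \frac{Z}{Z + 2}\right)\right) = 2 Z \left(Z + \left(1 + \frac{Z}{2 + Z}\right)\right) = 2 Z \left(1 + Z + \frac{Z}{2 + Z}\right)$)
$\left(-29098 + 1183\right) \left(r{\left(-4 \right)} 14 \left(-35\right) + 36974\right) = \left(-29098 + 1183\right) \left(2 \left(-4\right) \frac{1}{2 - 4} \left(2 + \left(-4\right)^{2} + 4 \left(-4\right)\right) 14 \left(-35\right) + 36974\right) = - 27915 \left(2 \left(-4\right) \frac{1}{-2} \left(2 + 16 - 16\right) 14 \left(-35\right) + 36974\right) = - 27915 \left(2 \left(-4\right) \left(- \frac{1}{2}\right) 2 \cdot 14 \left(-35\right) + 36974\right) = - 27915 \left(8 \cdot 14 \left(-35\right) + 36974\right) = - 27915 \left(112 \left(-35\right) + 36974\right) = - 27915 \left(-3920 + 36974\right) = \left(-27915\right) 33054 = -922702410$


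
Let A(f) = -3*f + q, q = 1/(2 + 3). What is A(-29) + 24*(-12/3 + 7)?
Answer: 796/5 ≈ 159.20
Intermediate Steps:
q = ⅕ (q = 1/5 = ⅕ ≈ 0.20000)
A(f) = ⅕ - 3*f (A(f) = -3*f + ⅕ = ⅕ - 3*f)
A(-29) + 24*(-12/3 + 7) = (⅕ - 3*(-29)) + 24*(-12/3 + 7) = (⅕ + 87) + 24*(-12*⅓ + 7) = 436/5 + 24*(-4 + 7) = 436/5 + 24*3 = 436/5 + 72 = 796/5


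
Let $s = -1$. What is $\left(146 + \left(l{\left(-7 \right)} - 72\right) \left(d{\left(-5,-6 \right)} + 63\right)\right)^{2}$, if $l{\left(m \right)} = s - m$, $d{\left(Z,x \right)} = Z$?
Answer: $13557124$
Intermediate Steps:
$l{\left(m \right)} = -1 - m$
$\left(146 + \left(l{\left(-7 \right)} - 72\right) \left(d{\left(-5,-6 \right)} + 63\right)\right)^{2} = \left(146 + \left(\left(-1 - -7\right) - 72\right) \left(-5 + 63\right)\right)^{2} = \left(146 + \left(\left(-1 + 7\right) - 72\right) 58\right)^{2} = \left(146 + \left(6 - 72\right) 58\right)^{2} = \left(146 - 3828\right)^{2} = \left(-3682\right)^{2} = 13557124$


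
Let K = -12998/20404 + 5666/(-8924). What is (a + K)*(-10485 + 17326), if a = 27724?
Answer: 2158293232491563/11380331 ≈ 1.8965e+8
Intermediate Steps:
K = -14475201/11380331 (K = -12998*1/20404 + 5666*(-1/8924) = -6499/10202 - 2833/4462 = -14475201/11380331 ≈ -1.2719)
(a + K)*(-10485 + 17326) = (27724 - 14475201/11380331)*(-10485 + 17326) = (315493821443/11380331)*6841 = 2158293232491563/11380331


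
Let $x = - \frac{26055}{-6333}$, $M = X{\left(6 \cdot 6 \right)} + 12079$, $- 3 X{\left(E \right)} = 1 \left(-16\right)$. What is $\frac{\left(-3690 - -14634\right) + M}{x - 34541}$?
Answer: $- \frac{145838435}{218722098} \approx -0.66677$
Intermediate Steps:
$X{\left(E \right)} = \frac{16}{3}$ ($X{\left(E \right)} = - \frac{1 \left(-16\right)}{3} = \left(- \frac{1}{3}\right) \left(-16\right) = \frac{16}{3}$)
$M = \frac{36253}{3}$ ($M = \frac{16}{3} + 12079 = \frac{36253}{3} \approx 12084.0$)
$x = \frac{8685}{2111}$ ($x = \left(-26055\right) \left(- \frac{1}{6333}\right) = \frac{8685}{2111} \approx 4.1142$)
$\frac{\left(-3690 - -14634\right) + M}{x - 34541} = \frac{\left(-3690 - -14634\right) + \frac{36253}{3}}{\frac{8685}{2111} - 34541} = \frac{\left(-3690 + 14634\right) + \frac{36253}{3}}{- \frac{72907366}{2111}} = \left(10944 + \frac{36253}{3}\right) \left(- \frac{2111}{72907366}\right) = \frac{69085}{3} \left(- \frac{2111}{72907366}\right) = - \frac{145838435}{218722098}$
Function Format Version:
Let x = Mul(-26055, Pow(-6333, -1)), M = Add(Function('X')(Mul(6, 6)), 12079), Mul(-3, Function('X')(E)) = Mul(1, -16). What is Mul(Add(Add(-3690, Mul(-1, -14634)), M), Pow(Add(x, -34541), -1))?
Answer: Rational(-145838435, 218722098) ≈ -0.66677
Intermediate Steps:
Function('X')(E) = Rational(16, 3) (Function('X')(E) = Mul(Rational(-1, 3), Mul(1, -16)) = Mul(Rational(-1, 3), -16) = Rational(16, 3))
M = Rational(36253, 3) (M = Add(Rational(16, 3), 12079) = Rational(36253, 3) ≈ 12084.)
x = Rational(8685, 2111) (x = Mul(-26055, Rational(-1, 6333)) = Rational(8685, 2111) ≈ 4.1142)
Mul(Add(Add(-3690, Mul(-1, -14634)), M), Pow(Add(x, -34541), -1)) = Mul(Add(Add(-3690, Mul(-1, -14634)), Rational(36253, 3)), Pow(Add(Rational(8685, 2111), -34541), -1)) = Mul(Add(Add(-3690, 14634), Rational(36253, 3)), Pow(Rational(-72907366, 2111), -1)) = Mul(Add(10944, Rational(36253, 3)), Rational(-2111, 72907366)) = Mul(Rational(69085, 3), Rational(-2111, 72907366)) = Rational(-145838435, 218722098)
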